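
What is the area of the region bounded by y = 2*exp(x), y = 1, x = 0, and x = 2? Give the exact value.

On [0, 2], (2*exp(x)) - (1) = 2*exp(x) - 1 is ≥ 0 throughout, so the area is a single integral of |2*exp(x) - 1|.
∫[0,2] (2*exp(x) - 1) dx = -4 + 2*exp(2).

-4 + 2*exp(2)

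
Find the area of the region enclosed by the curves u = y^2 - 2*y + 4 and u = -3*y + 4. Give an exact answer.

1/6

Both boundary curves give u as a function of y, so integrate with respect to y. Setting them equal: y^2 + y = 0, i.e. y*(y + 1) = 0, so they meet at y = -1, 0.
For y in [-1, 0], u = y^2 - 2*y + 4 is on the left; area = ∫[-1,0] (-(y^2 + y)) dy = 1/6.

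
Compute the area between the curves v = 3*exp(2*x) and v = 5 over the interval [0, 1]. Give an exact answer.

-17/2 - 11*log(3)/2 + log(15)/2 + 9*log(5)/2 + 3*exp(2)/2

The difference (3*exp(2*x)) - (5) = 3*exp(2*x) - 5 changes sign at x = -log(3)/2 + log(5)/2 inside [0, 1], so split the integral there.
∫[0,-log(3)/2 + log(5)/2] (3*exp(2*x) - 5) dx = log(9*sqrt(15)/125) + 1; the area of that piece is -1 + log(25*sqrt(15)/27).
∫[-log(3)/2 + log(5)/2,1] (3*exp(2*x) - 5) dx = -15/2 - 5*log(3)/2 + 5*log(5)/2 + 3*exp(2)/2.
Total area = (-1 + log(25*sqrt(15)/27)) + (-15/2 - 5*log(3)/2 + 5*log(5)/2 + 3*exp(2)/2) = -17/2 - 11*log(3)/2 + log(15)/2 + 9*log(5)/2 + 3*exp(2)/2.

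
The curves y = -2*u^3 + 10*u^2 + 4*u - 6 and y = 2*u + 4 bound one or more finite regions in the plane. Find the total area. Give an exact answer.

296/3

Set the curves equal: -2*u^3 + 10*u^2 + 4*u - 6 = 2*u + 4, so -2*u^3 + 10*u^2 + 2*u - 10 = 0, which factors as -2*(u - 5)*(u - 1)*(u + 1) = 0. The curves meet at u = -1, 1, 5.
On [-1, 1], y = 2*u + 4 is on top; that piece has area ∫[-1,1] (-(-2*u^3 + 10*u^2 + 2*u - 10)) du = 40/3.
On [1, 5], y = -2*u^3 + 10*u^2 + 4*u - 6 is on top; that piece has area ∫[1,5] (-2*u^3 + 10*u^2 + 2*u - 10) du = 256/3.
Total enclosed area = 40/3 + 256/3 = 296/3.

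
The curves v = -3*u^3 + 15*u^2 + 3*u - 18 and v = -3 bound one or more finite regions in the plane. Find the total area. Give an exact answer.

148

Set the curves equal: -3*u^3 + 15*u^2 + 3*u - 18 = -3, so -3*u^3 + 15*u^2 + 3*u - 15 = 0, which factors as -3*(u - 5)*(u - 1)*(u + 1) = 0. The curves meet at u = -1, 1, 5.
On [-1, 1], v = -3 is on top; that piece has area ∫[-1,1] (-(-3*u^3 + 15*u^2 + 3*u - 15)) du = 20.
On [1, 5], v = -3*u^3 + 15*u^2 + 3*u - 18 is on top; that piece has area ∫[1,5] (-3*u^3 + 15*u^2 + 3*u - 15) du = 128.
Total enclosed area = 20 + 128 = 148.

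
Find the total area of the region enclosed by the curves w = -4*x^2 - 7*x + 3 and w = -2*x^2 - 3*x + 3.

8/3

Set the curves equal: -4*x^2 - 7*x + 3 = -2*x^2 - 3*x + 3, so -2*x^2 - 4*x = 0, which factors as -2*x*(x + 2) = 0. The curves meet at x = -2, 0.
On [-2, 0], w = -4*x^2 - 7*x + 3 is on top; that piece has area ∫[-2,0] (-2*x^2 - 4*x) dx = 8/3.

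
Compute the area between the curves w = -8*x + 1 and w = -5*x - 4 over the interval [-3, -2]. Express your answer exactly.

On [-3, -2], (-8*x + 1) - (-5*x - 4) = -3*x + 5 is ≥ 0 throughout, so the area is a single integral of |-3*x + 5|.
∫[-3,-2] (-3*x + 5) dx = 25/2.

25/2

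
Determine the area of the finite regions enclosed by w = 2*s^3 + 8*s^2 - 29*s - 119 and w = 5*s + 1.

Set the curves equal: 2*s^3 + 8*s^2 - 29*s - 119 = 5*s + 1, so 2*s^3 + 8*s^2 - 34*s - 120 = 0, which factors as 2*(s - 4)*(s + 3)*(s + 5) = 0. The curves meet at s = -5, -3, 4.
On [-5, -3], w = 2*s^3 + 8*s^2 - 29*s - 119 is on top; that piece has area ∫[-5,-3] (2*s^3 + 8*s^2 - 34*s - 120) ds = 64/3.
On [-3, 4], w = 5*s + 1 is on top; that piece has area ∫[-3,4] (-(2*s^3 + 8*s^2 - 34*s - 120)) ds = 3773/6.
Total enclosed area = 64/3 + 3773/6 = 3901/6.

3901/6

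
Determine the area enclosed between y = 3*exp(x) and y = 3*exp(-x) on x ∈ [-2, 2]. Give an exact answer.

-12 + 6*exp(-2) + 6*exp(2)

The difference (3*exp(x)) - (3*exp(-x)) = 3*exp(x) - 3*exp(-x) changes sign at x = 0 inside [-2, 2], so split the integral there.
∫[-2,0] (3*exp(x) - 3*exp(-x)) dx = -3*exp(2) - 3*exp(-2) + 6; the area of that piece is -6 + 3*exp(-2) + 3*exp(2).
∫[0,2] (3*exp(x) - 3*exp(-x)) dx = -6 + 3*exp(-2) + 3*exp(2).
Total area = (-6 + 3*exp(-2) + 3*exp(2)) + (-6 + 3*exp(-2) + 3*exp(2)) = -12 + 6*exp(-2) + 6*exp(2).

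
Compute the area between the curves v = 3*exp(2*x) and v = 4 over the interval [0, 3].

-29/2 - 4*log(3) + 8*log(2) + 3*exp(6)/2

The difference (3*exp(2*x)) - (4) = 3*exp(2*x) - 4 changes sign at x = -log(3)/2 + log(2) inside [0, 3], so split the integral there.
∫[0,-log(3)/2 + log(2)] (3*exp(2*x) - 4) dx = log(9/16) + 1/2; the area of that piece is -1/2 + log(16/9).
∫[-log(3)/2 + log(2),3] (3*exp(2*x) - 4) dx = -14 - 2*log(3) + 4*log(2) + 3*exp(6)/2.
Total area = (-1/2 + log(16/9)) + (-14 - 2*log(3) + 4*log(2) + 3*exp(6)/2) = -29/2 - 4*log(3) + 8*log(2) + 3*exp(6)/2.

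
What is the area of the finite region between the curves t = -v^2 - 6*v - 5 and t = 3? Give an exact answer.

Both boundary curves give t as a function of v, so integrate with respect to v. Setting them equal: -v^2 - 6*v - 8 = 0, i.e. -(v + 2)*(v + 4) = 0, so they meet at v = -4, -2.
For v in [-4, -2], t = -v^2 - 6*v - 5 is on the right; area = ∫[-4,-2] (-v^2 - 6*v - 8) dv = 4/3.

4/3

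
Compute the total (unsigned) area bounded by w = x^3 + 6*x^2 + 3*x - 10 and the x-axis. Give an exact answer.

81/2

The curve meets the x-axis where x^3 + 6*x^2 + 3*x - 10 = 0, i.e. (x - 1)*(x + 2)*(x + 5) = 0, at x = -5, -2, 1.
On [-5, -2] the curve lies above the axis; ∫[-5,-2] (x^3 + 6*x^2 + 3*x - 10) dx = 81/4, giving area 81/4.
On [-2, 1] the curve lies below the axis; ∫[-2,1] (x^3 + 6*x^2 + 3*x - 10) dx = -81/4, giving area 81/4.
Total area = 81/4 + 81/4 = 81/2.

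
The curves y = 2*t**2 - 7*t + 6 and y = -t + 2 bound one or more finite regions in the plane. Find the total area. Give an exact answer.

Set the curves equal: 2*t**2 - 7*t + 6 = -t + 2, so 2*t**2 - 6*t + 4 = 0, which factors as 2*(t - 2)*(t - 1) = 0. The curves meet at t = 1, 2.
On [1, 2], y = -t + 2 is on top; that piece has area ∫[1,2] (-(2*t**2 - 6*t + 4)) dt = 1/3.

1/3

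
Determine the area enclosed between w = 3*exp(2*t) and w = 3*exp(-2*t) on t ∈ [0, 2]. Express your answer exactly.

On [0, 2], (3*exp(2*t)) - (3*exp(-2*t)) = 3*exp(2*t) - 3*exp(-2*t) is ≥ 0 throughout, so the area is a single integral of |3*exp(2*t) - 3*exp(-2*t)|.
∫[0,2] (3*exp(2*t) - 3*exp(-2*t)) dt = -3 + 3*exp(-4)/2 + 3*exp(4)/2.

-3 + 3*exp(-4)/2 + 3*exp(4)/2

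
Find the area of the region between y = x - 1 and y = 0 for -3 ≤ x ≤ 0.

On [-3, 0], (x - 1) - (0) = x - 1 is ≤ 0 throughout, so the area is a single integral of |x - 1|.
∫[-3,0] (x - 1) dx = -15/2; the area of that piece is 15/2.

15/2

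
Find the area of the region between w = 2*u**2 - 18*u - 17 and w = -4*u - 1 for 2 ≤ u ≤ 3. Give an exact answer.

115/3

On [2, 3], (2*u**2 - 18*u - 17) - (-4*u - 1) = 2*u**2 - 14*u - 16 is ≤ 0 throughout, so the area is a single integral of |2*u**2 - 14*u - 16|.
∫[2,3] (2*u**2 - 14*u - 16) du = -115/3; the area of that piece is 115/3.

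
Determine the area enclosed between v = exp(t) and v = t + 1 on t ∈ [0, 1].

-5/2 + exp(1)

On [0, 1], (exp(t)) - (t + 1) = -t + exp(t) - 1 is ≥ 0 throughout, so the area is a single integral of |-t + exp(t) - 1|.
∫[0,1] (-t + exp(t) - 1) dt = -5/2 + exp(1).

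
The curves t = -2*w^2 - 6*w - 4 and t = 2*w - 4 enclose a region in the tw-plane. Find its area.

Both boundary curves give t as a function of w, so integrate with respect to w. Setting them equal: -2*w^2 - 8*w = 0, i.e. -2*w*(w + 4) = 0, so they meet at w = -4, 0.
For w in [-4, 0], t = -2*w^2 - 6*w - 4 is on the right; area = ∫[-4,0] (-2*w^2 - 8*w) dw = 64/3.

64/3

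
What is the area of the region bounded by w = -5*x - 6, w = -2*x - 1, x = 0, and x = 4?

On [0, 4], (-5*x - 6) - (-2*x - 1) = -3*x - 5 is ≤ 0 throughout, so the area is a single integral of |-3*x - 5|.
∫[0,4] (-3*x - 5) dx = -44; the area of that piece is 44.

44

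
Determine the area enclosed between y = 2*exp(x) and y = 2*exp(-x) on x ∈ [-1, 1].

The difference (2*exp(x)) - (2*exp(-x)) = 2*exp(x) - 2*exp(-x) changes sign at x = 0 inside [-1, 1], so split the integral there.
∫[-1,0] (2*exp(x) - 2*exp(-x)) dx = -2*exp(1) - 2*exp(-1) + 4; the area of that piece is -4 + 2*exp(-1) + 2*exp(1).
∫[0,1] (2*exp(x) - 2*exp(-x)) dx = -4 + 2*exp(-1) + 2*exp(1).
Total area = (-4 + 2*exp(-1) + 2*exp(1)) + (-4 + 2*exp(-1) + 2*exp(1)) = -8 + 4*exp(-1) + 4*exp(1).

-8 + 4*exp(-1) + 4*exp(1)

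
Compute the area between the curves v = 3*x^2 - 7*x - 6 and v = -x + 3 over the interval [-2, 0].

The difference (3*x^2 - 7*x - 6) - (-x + 3) = 3*x^2 - 6*x - 9 changes sign at x = -1 inside [-2, 0], so split the integral there.
∫[-2,-1] (3*x^2 - 6*x - 9) dx = 7.
∫[-1,0] (3*x^2 - 6*x - 9) dx = -5; the area of that piece is 5.
Total area = 7 + 5 = 12.

12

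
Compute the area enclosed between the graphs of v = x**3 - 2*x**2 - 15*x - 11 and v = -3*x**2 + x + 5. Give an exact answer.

863/6

Set the curves equal: x**3 - 2*x**2 - 15*x - 11 = -3*x**2 + x + 5, so x**3 + x**2 - 16*x - 16 = 0, which factors as (x - 4)*(x + 1)*(x + 4) = 0. The curves meet at x = -4, -1, 4.
On [-4, -1], v = x**3 - 2*x**2 - 15*x - 11 is on top; that piece has area ∫[-4,-1] (x**3 + x**2 - 16*x - 16) dx = 117/4.
On [-1, 4], v = -3*x**2 + x + 5 is on top; that piece has area ∫[-1,4] (-(x**3 + x**2 - 16*x - 16)) dx = 1375/12.
Total enclosed area = 117/4 + 1375/12 = 863/6.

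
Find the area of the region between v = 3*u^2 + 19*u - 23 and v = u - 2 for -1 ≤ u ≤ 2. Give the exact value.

53

The difference (3*u^2 + 19*u - 23) - (u - 2) = 3*u^2 + 18*u - 21 changes sign at u = 1 inside [-1, 2], so split the integral there.
∫[-1,1] (3*u^2 + 18*u - 21) du = -40; the area of that piece is 40.
∫[1,2] (3*u^2 + 18*u - 21) du = 13.
Total area = 40 + 13 = 53.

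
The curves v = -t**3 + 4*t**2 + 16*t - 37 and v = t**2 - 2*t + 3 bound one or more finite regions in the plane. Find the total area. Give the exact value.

999/4

Set the curves equal: -t**3 + 4*t**2 + 16*t - 37 = t**2 - 2*t + 3, so -t**3 + 3*t**2 + 18*t - 40 = 0, which factors as -(t - 5)*(t - 2)*(t + 4) = 0. The curves meet at t = -4, 2, 5.
On [-4, 2], v = t**2 - 2*t + 3 is on top; that piece has area ∫[-4,2] (-(-t**3 + 3*t**2 + 18*t - 40)) dt = 216.
On [2, 5], v = -t**3 + 4*t**2 + 16*t - 37 is on top; that piece has area ∫[2,5] (-t**3 + 3*t**2 + 18*t - 40) dt = 135/4.
Total enclosed area = 216 + 135/4 = 999/4.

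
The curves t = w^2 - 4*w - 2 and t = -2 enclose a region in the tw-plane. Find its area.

Both boundary curves give t as a function of w, so integrate with respect to w. Setting them equal: w^2 - 4*w = 0, i.e. w*(w - 4) = 0, so they meet at w = 0, 4.
For w in [0, 4], t = w^2 - 4*w - 2 is on the left; area = ∫[0,4] (-(w^2 - 4*w)) dw = 32/3.

32/3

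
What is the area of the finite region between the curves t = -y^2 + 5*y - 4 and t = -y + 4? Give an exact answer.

Both boundary curves give t as a function of y, so integrate with respect to y. Setting them equal: -y^2 + 6*y - 8 = 0, i.e. -(y - 4)*(y - 2) = 0, so they meet at y = 2, 4.
For y in [2, 4], t = -y^2 + 5*y - 4 is on the right; area = ∫[2,4] (-y^2 + 6*y - 8) dy = 4/3.

4/3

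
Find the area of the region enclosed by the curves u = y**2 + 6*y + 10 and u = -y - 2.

1/6

Both boundary curves give u as a function of y, so integrate with respect to y. Setting them equal: y**2 + 7*y + 12 = 0, i.e. (y + 3)*(y + 4) = 0, so they meet at y = -4, -3.
For y in [-4, -3], u = y**2 + 6*y + 10 is on the left; area = ∫[-4,-3] (-(y**2 + 7*y + 12)) dy = 1/6.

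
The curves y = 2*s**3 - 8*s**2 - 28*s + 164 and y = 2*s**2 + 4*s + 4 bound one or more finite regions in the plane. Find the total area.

5137/6

Set the curves equal: 2*s**3 - 8*s**2 - 28*s + 164 = 2*s**2 + 4*s + 4, so 2*s**3 - 10*s**2 - 32*s + 160 = 0, which factors as 2*(s - 5)*(s - 4)*(s + 4) = 0. The curves meet at s = -4, 4, 5.
On [-4, 4], y = 2*s**3 - 8*s**2 - 28*s + 164 is on top; that piece has area ∫[-4,4] (2*s**3 - 10*s**2 - 32*s + 160) ds = 2560/3.
On [4, 5], y = 2*s**2 + 4*s + 4 is on top; that piece has area ∫[4,5] (-(2*s**3 - 10*s**2 - 32*s + 160)) ds = 17/6.
Total enclosed area = 2560/3 + 17/6 = 5137/6.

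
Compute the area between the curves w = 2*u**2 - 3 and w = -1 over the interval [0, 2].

4

The difference (2*u**2 - 3) - (-1) = 2*u**2 - 2 changes sign at u = 1 inside [0, 2], so split the integral there.
∫[0,1] (2*u**2 - 2) du = -4/3; the area of that piece is 4/3.
∫[1,2] (2*u**2 - 2) du = 8/3.
Total area = 4/3 + 8/3 = 4.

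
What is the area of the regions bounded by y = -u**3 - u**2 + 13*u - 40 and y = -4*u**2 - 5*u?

Set the curves equal: -u**3 - u**2 + 13*u - 40 = -4*u**2 - 5*u, so -u**3 + 3*u**2 + 18*u - 40 = 0, which factors as -(u - 5)*(u - 2)*(u + 4) = 0. The curves meet at u = -4, 2, 5.
On [-4, 2], y = -4*u**2 - 5*u is on top; that piece has area ∫[-4,2] (-(-u**3 + 3*u**2 + 18*u - 40)) du = 216.
On [2, 5], y = -u**3 - u**2 + 13*u - 40 is on top; that piece has area ∫[2,5] (-u**3 + 3*u**2 + 18*u - 40) du = 135/4.
Total enclosed area = 216 + 135/4 = 999/4.

999/4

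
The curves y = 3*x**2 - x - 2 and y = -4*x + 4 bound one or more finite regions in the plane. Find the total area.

Set the curves equal: 3*x**2 - x - 2 = -4*x + 4, so 3*x**2 + 3*x - 6 = 0, which factors as 3*(x - 1)*(x + 2) = 0. The curves meet at x = -2, 1.
On [-2, 1], y = -4*x + 4 is on top; that piece has area ∫[-2,1] (-(3*x**2 + 3*x - 6)) dx = 27/2.

27/2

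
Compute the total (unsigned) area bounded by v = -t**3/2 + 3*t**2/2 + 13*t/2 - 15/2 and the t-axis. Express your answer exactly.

The curve meets the t-axis where -t**3/2 + 3*t**2/2 + 13*t/2 - 15/2 = 0, i.e. -(t - 5)*(t - 1)*(t + 3)/2 = 0, at t = -3, 1, 5.
On [-3, 1] the curve lies below the axis; ∫[-3,1] (-t**3/2 + 3*t**2/2 + 13*t/2 - 15/2) dt = -32, giving area 32.
On [1, 5] the curve lies above the axis; ∫[1,5] (-t**3/2 + 3*t**2/2 + 13*t/2 - 15/2) dt = 32, giving area 32.
Total area = 32 + 32 = 64.

64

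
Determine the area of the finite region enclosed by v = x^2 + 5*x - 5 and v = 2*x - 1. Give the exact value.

Set the curves equal: x^2 + 5*x - 5 = 2*x - 1, so x^2 + 3*x - 4 = 0, which factors as (x - 1)*(x + 4) = 0. The curves meet at x = -4, 1.
On [-4, 1], v = 2*x - 1 is on top; that piece has area ∫[-4,1] (-(x^2 + 3*x - 4)) dx = 125/6.

125/6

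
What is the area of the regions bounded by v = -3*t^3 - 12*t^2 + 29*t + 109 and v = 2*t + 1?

1741/4

Set the curves equal: -3*t^3 - 12*t^2 + 29*t + 109 = 2*t + 1, so -3*t^3 - 12*t^2 + 27*t + 108 = 0, which factors as -3*(t - 3)*(t + 3)*(t + 4) = 0. The curves meet at t = -4, -3, 3.
On [-4, -3], v = 2*t + 1 is on top; that piece has area ∫[-4,-3] (-(-3*t^3 - 12*t^2 + 27*t + 108)) dt = 13/4.
On [-3, 3], v = -3*t^3 - 12*t^2 + 29*t + 109 is on top; that piece has area ∫[-3,3] (-3*t^3 - 12*t^2 + 27*t + 108) dt = 432.
Total enclosed area = 13/4 + 432 = 1741/4.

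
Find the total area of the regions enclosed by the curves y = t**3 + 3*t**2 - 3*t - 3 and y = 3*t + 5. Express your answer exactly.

Set the curves equal: t**3 + 3*t**2 - 3*t - 3 = 3*t + 5, so t**3 + 3*t**2 - 6*t - 8 = 0, which factors as (t - 2)*(t + 1)*(t + 4) = 0. The curves meet at t = -4, -1, 2.
On [-4, -1], y = t**3 + 3*t**2 - 3*t - 3 is on top; that piece has area ∫[-4,-1] (t**3 + 3*t**2 - 6*t - 8) dt = 81/4.
On [-1, 2], y = 3*t + 5 is on top; that piece has area ∫[-1,2] (-(t**3 + 3*t**2 - 6*t - 8)) dt = 81/4.
Total enclosed area = 81/4 + 81/4 = 81/2.

81/2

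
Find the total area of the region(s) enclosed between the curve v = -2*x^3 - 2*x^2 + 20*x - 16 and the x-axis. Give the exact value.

The curve meets the x-axis where -2*x^3 - 2*x^2 + 20*x - 16 = 0, i.e. -2*(x - 2)*(x - 1)*(x + 4) = 0, at x = -4, 1, 2.
On [-4, 1] the curve lies below the axis; ∫[-4,1] (-2*x^3 - 2*x^2 + 20*x - 16) dx = -875/6, giving area 875/6.
On [1, 2] the curve lies above the axis; ∫[1,2] (-2*x^3 - 2*x^2 + 20*x - 16) dx = 11/6, giving area 11/6.
Total area = 875/6 + 11/6 = 443/3.

443/3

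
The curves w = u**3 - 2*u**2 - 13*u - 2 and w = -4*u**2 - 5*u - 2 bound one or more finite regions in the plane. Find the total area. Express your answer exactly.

148/3

Set the curves equal: u**3 - 2*u**2 - 13*u - 2 = -4*u**2 - 5*u - 2, so u**3 + 2*u**2 - 8*u = 0, which factors as u*(u - 2)*(u + 4) = 0. The curves meet at u = -4, 0, 2.
On [-4, 0], w = u**3 - 2*u**2 - 13*u - 2 is on top; that piece has area ∫[-4,0] (u**3 + 2*u**2 - 8*u) du = 128/3.
On [0, 2], w = -4*u**2 - 5*u - 2 is on top; that piece has area ∫[0,2] (-(u**3 + 2*u**2 - 8*u)) du = 20/3.
Total enclosed area = 128/3 + 20/3 = 148/3.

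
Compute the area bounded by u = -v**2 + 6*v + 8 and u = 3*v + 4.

125/6

Both boundary curves give u as a function of v, so integrate with respect to v. Setting them equal: -v**2 + 3*v + 4 = 0, i.e. -(v - 4)*(v + 1) = 0, so they meet at v = -1, 4.
For v in [-1, 4], u = -v**2 + 6*v + 8 is on the right; area = ∫[-1,4] (-v**2 + 3*v + 4) dv = 125/6.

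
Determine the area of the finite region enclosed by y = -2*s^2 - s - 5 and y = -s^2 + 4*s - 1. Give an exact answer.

9/2

Set the curves equal: -2*s^2 - s - 5 = -s^2 + 4*s - 1, so -s^2 - 5*s - 4 = 0, which factors as -(s + 1)*(s + 4) = 0. The curves meet at s = -4, -1.
On [-4, -1], y = -2*s^2 - s - 5 is on top; that piece has area ∫[-4,-1] (-s^2 - 5*s - 4) ds = 9/2.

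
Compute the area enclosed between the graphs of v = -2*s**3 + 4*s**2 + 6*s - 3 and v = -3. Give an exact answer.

Set the curves equal: -2*s**3 + 4*s**2 + 6*s - 3 = -3, so -2*s**3 + 4*s**2 + 6*s = 0, which factors as -2*s*(s - 3)*(s + 1) = 0. The curves meet at s = -1, 0, 3.
On [-1, 0], v = -3 is on top; that piece has area ∫[-1,0] (-(-2*s**3 + 4*s**2 + 6*s)) ds = 7/6.
On [0, 3], v = -2*s**3 + 4*s**2 + 6*s - 3 is on top; that piece has area ∫[0,3] (-2*s**3 + 4*s**2 + 6*s) ds = 45/2.
Total enclosed area = 7/6 + 45/2 = 71/3.

71/3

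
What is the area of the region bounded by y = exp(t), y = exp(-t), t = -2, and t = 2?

The difference (exp(t)) - (exp(-t)) = exp(t) - exp(-t) changes sign at t = 0 inside [-2, 2], so split the integral there.
∫[-2,0] (exp(t) - exp(-t)) dt = -exp(2) - exp(-2) + 2; the area of that piece is -2 + exp(-2) + exp(2).
∫[0,2] (exp(t) - exp(-t)) dt = -2 + exp(-2) + exp(2).
Total area = (-2 + exp(-2) + exp(2)) + (-2 + exp(-2) + exp(2)) = -4 + 2*exp(-2) + 2*exp(2).

-4 + 2*exp(-2) + 2*exp(2)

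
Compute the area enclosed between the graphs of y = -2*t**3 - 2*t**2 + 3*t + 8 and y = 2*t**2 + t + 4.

Set the curves equal: -2*t**3 - 2*t**2 + 3*t + 8 = 2*t**2 + t + 4, so -2*t**3 - 4*t**2 + 2*t + 4 = 0, which factors as -2*(t - 1)*(t + 1)*(t + 2) = 0. The curves meet at t = -2, -1, 1.
On [-2, -1], y = 2*t**2 + t + 4 is on top; that piece has area ∫[-2,-1] (-(-2*t**3 - 4*t**2 + 2*t + 4)) dt = 5/6.
On [-1, 1], y = -2*t**3 - 2*t**2 + 3*t + 8 is on top; that piece has area ∫[-1,1] (-2*t**3 - 4*t**2 + 2*t + 4) dt = 16/3.
Total enclosed area = 5/6 + 16/3 = 37/6.

37/6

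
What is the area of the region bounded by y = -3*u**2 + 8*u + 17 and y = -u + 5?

125/2

Set the curves equal: -3*u**2 + 8*u + 17 = -u + 5, so -3*u**2 + 9*u + 12 = 0, which factors as -3*(u - 4)*(u + 1) = 0. The curves meet at u = -1, 4.
On [-1, 4], y = -3*u**2 + 8*u + 17 is on top; that piece has area ∫[-1,4] (-3*u**2 + 9*u + 12) du = 125/2.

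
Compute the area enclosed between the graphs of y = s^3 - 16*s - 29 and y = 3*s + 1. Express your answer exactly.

Set the curves equal: s^3 - 16*s - 29 = 3*s + 1, so s^3 - 19*s - 30 = 0, which factors as (s - 5)*(s + 2)*(s + 3) = 0. The curves meet at s = -3, -2, 5.
On [-3, -2], y = s^3 - 16*s - 29 is on top; that piece has area ∫[-3,-2] (s^3 - 19*s - 30) ds = 5/4.
On [-2, 5], y = 3*s + 1 is on top; that piece has area ∫[-2,5] (-(s^3 - 19*s - 30)) ds = 1029/4.
Total enclosed area = 5/4 + 1029/4 = 517/2.

517/2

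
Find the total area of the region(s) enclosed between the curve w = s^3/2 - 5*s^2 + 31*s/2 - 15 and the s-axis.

The curve meets the s-axis where s^3/2 - 5*s^2 + 31*s/2 - 15 = 0, i.e. (s - 5)*(s - 3)*(s - 2)/2 = 0, at s = 2, 3, 5.
On [2, 3] the curve lies above the axis; ∫[2,3] (s^3/2 - 5*s^2 + 31*s/2 - 15) ds = 5/24, giving area 5/24.
On [3, 5] the curve lies below the axis; ∫[3,5] (s^3/2 - 5*s^2 + 31*s/2 - 15) ds = -4/3, giving area 4/3.
Total area = 5/24 + 4/3 = 37/24.

37/24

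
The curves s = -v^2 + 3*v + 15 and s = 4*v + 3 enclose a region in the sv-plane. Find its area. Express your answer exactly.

343/6

Both boundary curves give s as a function of v, so integrate with respect to v. Setting them equal: -v^2 - v + 12 = 0, i.e. -(v - 3)*(v + 4) = 0, so they meet at v = -4, 3.
For v in [-4, 3], s = -v^2 + 3*v + 15 is on the right; area = ∫[-4,3] (-v^2 - v + 12) dv = 343/6.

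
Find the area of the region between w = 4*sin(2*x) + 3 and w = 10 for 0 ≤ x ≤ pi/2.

-4 + 7*pi/2

On [0, pi/2], (4*sin(2*x) + 3) - (10) = 4*sin(2*x) - 7 is ≤ 0 throughout, so the area is a single integral of |4*sin(2*x) - 7|.
∫[0,pi/2] (4*sin(2*x) - 7) dx = 4 - 7*pi/2; the area of that piece is -4 + 7*pi/2.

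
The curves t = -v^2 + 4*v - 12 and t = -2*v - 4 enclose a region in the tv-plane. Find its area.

4/3

Both boundary curves give t as a function of v, so integrate with respect to v. Setting them equal: -v^2 + 6*v - 8 = 0, i.e. -(v - 4)*(v - 2) = 0, so they meet at v = 2, 4.
For v in [2, 4], t = -v^2 + 4*v - 12 is on the right; area = ∫[2,4] (-v^2 + 6*v - 8) dv = 4/3.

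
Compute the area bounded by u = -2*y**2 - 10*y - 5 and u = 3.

Both boundary curves give u as a function of y, so integrate with respect to y. Setting them equal: -2*y**2 - 10*y - 8 = 0, i.e. -2*(y + 1)*(y + 4) = 0, so they meet at y = -4, -1.
For y in [-4, -1], u = -2*y**2 - 10*y - 5 is on the right; area = ∫[-4,-1] (-2*y**2 - 10*y - 8) dy = 9.

9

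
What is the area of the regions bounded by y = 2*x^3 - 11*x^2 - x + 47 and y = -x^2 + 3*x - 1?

443/3

Set the curves equal: 2*x^3 - 11*x^2 - x + 47 = -x^2 + 3*x - 1, so 2*x^3 - 10*x^2 - 4*x + 48 = 0, which factors as 2*(x - 4)*(x - 3)*(x + 2) = 0. The curves meet at x = -2, 3, 4.
On [-2, 3], y = 2*x^3 - 11*x^2 - x + 47 is on top; that piece has area ∫[-2,3] (2*x^3 - 10*x^2 - 4*x + 48) dx = 875/6.
On [3, 4], y = -x^2 + 3*x - 1 is on top; that piece has area ∫[3,4] (-(2*x^3 - 10*x^2 - 4*x + 48)) dx = 11/6.
Total enclosed area = 875/6 + 11/6 = 443/3.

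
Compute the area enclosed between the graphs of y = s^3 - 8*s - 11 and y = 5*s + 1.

Set the curves equal: s^3 - 8*s - 11 = 5*s + 1, so s^3 - 13*s - 12 = 0, which factors as (s - 4)*(s + 1)*(s + 3) = 0. The curves meet at s = -3, -1, 4.
On [-3, -1], y = s^3 - 8*s - 11 is on top; that piece has area ∫[-3,-1] (s^3 - 13*s - 12) ds = 8.
On [-1, 4], y = 5*s + 1 is on top; that piece has area ∫[-1,4] (-(s^3 - 13*s - 12)) ds = 375/4.
Total enclosed area = 8 + 375/4 = 407/4.

407/4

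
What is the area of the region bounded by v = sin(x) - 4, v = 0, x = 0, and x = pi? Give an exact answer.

-2 + 4*pi

On [0, pi], (sin(x) - 4) - (0) = sin(x) - 4 is ≤ 0 throughout, so the area is a single integral of |sin(x) - 4|.
∫[0,pi] (sin(x) - 4) dx = 2 - 4*pi; the area of that piece is -2 + 4*pi.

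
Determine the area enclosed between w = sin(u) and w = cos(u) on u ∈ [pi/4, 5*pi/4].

2*sqrt(2)

On [pi/4, 5*pi/4], (sin(u)) - (cos(u)) = sin(u) - cos(u) is ≥ 0 throughout, so the area is a single integral of |sin(u) - cos(u)|.
∫[pi/4,5*pi/4] (sin(u) - cos(u)) du = 2*sqrt(2).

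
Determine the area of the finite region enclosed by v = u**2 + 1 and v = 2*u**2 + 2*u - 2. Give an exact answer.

32/3

Set the curves equal: u**2 + 1 = 2*u**2 + 2*u - 2, so -u**2 - 2*u + 3 = 0, which factors as -(u - 1)*(u + 3) = 0. The curves meet at u = -3, 1.
On [-3, 1], v = u**2 + 1 is on top; that piece has area ∫[-3,1] (-u**2 - 2*u + 3) du = 32/3.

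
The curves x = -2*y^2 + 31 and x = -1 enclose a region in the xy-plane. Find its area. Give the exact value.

Both boundary curves give x as a function of y, so integrate with respect to y. Setting them equal: -2*y^2 + 32 = 0, i.e. -2*(y - 4)*(y + 4) = 0, so they meet at y = -4, 4.
For y in [-4, 4], x = -2*y^2 + 31 is on the right; area = ∫[-4,4] (-2*y^2 + 32) dy = 512/3.

512/3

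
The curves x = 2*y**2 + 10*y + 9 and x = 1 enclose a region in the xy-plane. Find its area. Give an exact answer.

9

Both boundary curves give x as a function of y, so integrate with respect to y. Setting them equal: 2*y**2 + 10*y + 8 = 0, i.e. 2*(y + 1)*(y + 4) = 0, so they meet at y = -4, -1.
For y in [-4, -1], x = 2*y**2 + 10*y + 9 is on the left; area = ∫[-4,-1] (-(2*y**2 + 10*y + 8)) dy = 9.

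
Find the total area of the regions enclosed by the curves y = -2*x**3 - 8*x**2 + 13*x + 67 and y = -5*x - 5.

1741/6

Set the curves equal: -2*x**3 - 8*x**2 + 13*x + 67 = -5*x - 5, so -2*x**3 - 8*x**2 + 18*x + 72 = 0, which factors as -2*(x - 3)*(x + 3)*(x + 4) = 0. The curves meet at x = -4, -3, 3.
On [-4, -3], y = -5*x - 5 is on top; that piece has area ∫[-4,-3] (-(-2*x**3 - 8*x**2 + 18*x + 72)) dx = 13/6.
On [-3, 3], y = -2*x**3 - 8*x**2 + 13*x + 67 is on top; that piece has area ∫[-3,3] (-2*x**3 - 8*x**2 + 18*x + 72) dx = 288.
Total enclosed area = 13/6 + 288 = 1741/6.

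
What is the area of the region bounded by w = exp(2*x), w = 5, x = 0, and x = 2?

-29/2 + 5*log(5) + exp(4)/2

The difference (exp(2*x)) - (5) = exp(2*x) - 5 changes sign at x = log(5)/2 inside [0, 2], so split the integral there.
∫[0,log(5)/2] (exp(2*x) - 5) dx = 2 - 5*log(5)/2; the area of that piece is -2 + 5*log(5)/2.
∫[log(5)/2,2] (exp(2*x) - 5) dx = -25/2 + 5*log(5)/2 + exp(4)/2.
Total area = (-2 + 5*log(5)/2) + (-25/2 + 5*log(5)/2 + exp(4)/2) = -29/2 + 5*log(5) + exp(4)/2.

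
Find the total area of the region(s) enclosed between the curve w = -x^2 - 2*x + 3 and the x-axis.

The curve meets the x-axis where -x^2 - 2*x + 3 = 0, i.e. -(x - 1)*(x + 3) = 0, at x = -3, 1.
On [-3, 1] the curve lies above the axis; ∫[-3,1] (-x^2 - 2*x + 3) dx = 32/3, giving area 32/3.

32/3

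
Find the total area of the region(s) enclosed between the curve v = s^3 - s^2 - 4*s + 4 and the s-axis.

71/6

The curve meets the s-axis where s^3 - s^2 - 4*s + 4 = 0, i.e. (s - 2)*(s - 1)*(s + 2) = 0, at s = -2, 1, 2.
On [-2, 1] the curve lies above the axis; ∫[-2,1] (s^3 - s^2 - 4*s + 4) ds = 45/4, giving area 45/4.
On [1, 2] the curve lies below the axis; ∫[1,2] (s^3 - s^2 - 4*s + 4) ds = -7/12, giving area 7/12.
Total area = 45/4 + 7/12 = 71/6.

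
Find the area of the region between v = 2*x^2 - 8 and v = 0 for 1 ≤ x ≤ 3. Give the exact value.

8

The difference (2*x^2 - 8) - (0) = 2*x^2 - 8 changes sign at x = 2 inside [1, 3], so split the integral there.
∫[1,2] (2*x^2 - 8) dx = -10/3; the area of that piece is 10/3.
∫[2,3] (2*x^2 - 8) dx = 14/3.
Total area = 10/3 + 14/3 = 8.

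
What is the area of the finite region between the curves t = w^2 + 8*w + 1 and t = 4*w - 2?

Both boundary curves give t as a function of w, so integrate with respect to w. Setting them equal: w^2 + 4*w + 3 = 0, i.e. (w + 1)*(w + 3) = 0, so they meet at w = -3, -1.
For w in [-3, -1], t = w^2 + 8*w + 1 is on the left; area = ∫[-3,-1] (-(w^2 + 4*w + 3)) dw = 4/3.

4/3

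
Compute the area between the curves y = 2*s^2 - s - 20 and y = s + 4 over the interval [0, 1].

73/3

On [0, 1], (2*s^2 - s - 20) - (s + 4) = 2*s^2 - 2*s - 24 is ≤ 0 throughout, so the area is a single integral of |2*s^2 - 2*s - 24|.
∫[0,1] (2*s^2 - 2*s - 24) ds = -73/3; the area of that piece is 73/3.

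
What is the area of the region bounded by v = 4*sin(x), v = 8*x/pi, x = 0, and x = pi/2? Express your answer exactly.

On [0, pi/2], (4*sin(x)) - (8*x/pi) = -8*x/pi + 4*sin(x) is ≥ 0 throughout, so the area is a single integral of |-8*x/pi + 4*sin(x)|.
∫[0,pi/2] (-8*x/pi + 4*sin(x)) dx = 4 - pi.

4 - pi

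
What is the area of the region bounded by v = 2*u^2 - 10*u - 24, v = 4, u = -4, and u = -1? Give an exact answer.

149/3

The difference (2*u^2 - 10*u - 24) - (4) = 2*u^2 - 10*u - 28 changes sign at u = -2 inside [-4, -1], so split the integral there.
∫[-4,-2] (2*u^2 - 10*u - 28) du = 124/3.
∫[-2,-1] (2*u^2 - 10*u - 28) du = -25/3; the area of that piece is 25/3.
Total area = 124/3 + 25/3 = 149/3.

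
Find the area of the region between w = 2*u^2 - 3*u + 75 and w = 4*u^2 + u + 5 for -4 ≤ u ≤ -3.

On [-4, -3], (2*u^2 - 3*u + 75) - (4*u^2 + u + 5) = -2*u^2 - 4*u + 70 is ≥ 0 throughout, so the area is a single integral of |-2*u^2 - 4*u + 70|.
∫[-4,-3] (-2*u^2 - 4*u + 70) du = 178/3.

178/3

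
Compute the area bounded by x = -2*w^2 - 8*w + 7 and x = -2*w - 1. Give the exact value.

Both boundary curves give x as a function of w, so integrate with respect to w. Setting them equal: -2*w^2 - 6*w + 8 = 0, i.e. -2*(w - 1)*(w + 4) = 0, so they meet at w = -4, 1.
For w in [-4, 1], x = -2*w^2 - 8*w + 7 is on the right; area = ∫[-4,1] (-2*w^2 - 6*w + 8) dw = 125/3.

125/3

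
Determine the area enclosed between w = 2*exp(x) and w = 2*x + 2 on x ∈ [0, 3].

-17 + 2*exp(3)

On [0, 3], (2*exp(x)) - (2*x + 2) = -2*x + 2*exp(x) - 2 is ≥ 0 throughout, so the area is a single integral of |-2*x + 2*exp(x) - 2|.
∫[0,3] (-2*x + 2*exp(x) - 2) dx = -17 + 2*exp(3).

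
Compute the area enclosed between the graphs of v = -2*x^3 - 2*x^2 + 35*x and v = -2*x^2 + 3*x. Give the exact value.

Set the curves equal: -2*x^3 - 2*x^2 + 35*x = -2*x^2 + 3*x, so -2*x^3 + 32*x = 0, which factors as -2*x*(x - 4)*(x + 4) = 0. The curves meet at x = -4, 0, 4.
On [-4, 0], v = -2*x^2 + 3*x is on top; that piece has area ∫[-4,0] (-(-2*x^3 + 32*x)) dx = 128.
On [0, 4], v = -2*x^3 - 2*x^2 + 35*x is on top; that piece has area ∫[0,4] (-2*x^3 + 32*x) dx = 128.
Total enclosed area = 128 + 128 = 256.

256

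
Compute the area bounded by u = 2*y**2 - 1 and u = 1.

8/3

Both boundary curves give u as a function of y, so integrate with respect to y. Setting them equal: 2*y**2 - 2 = 0, i.e. 2*(y - 1)*(y + 1) = 0, so they meet at y = -1, 1.
For y in [-1, 1], u = 2*y**2 - 1 is on the left; area = ∫[-1,1] (-(2*y**2 - 2)) dy = 8/3.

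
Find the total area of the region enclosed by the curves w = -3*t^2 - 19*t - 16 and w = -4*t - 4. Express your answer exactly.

Set the curves equal: -3*t^2 - 19*t - 16 = -4*t - 4, so -3*t^2 - 15*t - 12 = 0, which factors as -3*(t + 1)*(t + 4) = 0. The curves meet at t = -4, -1.
On [-4, -1], w = -3*t^2 - 19*t - 16 is on top; that piece has area ∫[-4,-1] (-3*t^2 - 15*t - 12) dt = 27/2.

27/2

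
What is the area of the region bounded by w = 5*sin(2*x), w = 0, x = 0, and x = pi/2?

5

On [0, pi/2], (5*sin(2*x)) - (0) = 5*sin(2*x) is ≥ 0 throughout, so the area is a single integral of |5*sin(2*x)|.
∫[0,pi/2] (5*sin(2*x)) dx = 5.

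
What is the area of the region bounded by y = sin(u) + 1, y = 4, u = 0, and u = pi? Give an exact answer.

On [0, pi], (sin(u) + 1) - (4) = sin(u) - 3 is ≤ 0 throughout, so the area is a single integral of |sin(u) - 3|.
∫[0,pi] (sin(u) - 3) du = 2 - 3*pi; the area of that piece is -2 + 3*pi.

-2 + 3*pi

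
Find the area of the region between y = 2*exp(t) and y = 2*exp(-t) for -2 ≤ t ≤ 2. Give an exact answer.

-8 + 4*exp(-2) + 4*exp(2)

The difference (2*exp(t)) - (2*exp(-t)) = 2*exp(t) - 2*exp(-t) changes sign at t = 0 inside [-2, 2], so split the integral there.
∫[-2,0] (2*exp(t) - 2*exp(-t)) dt = -2*exp(2) - 2*exp(-2) + 4; the area of that piece is -4 + 2*exp(-2) + 2*exp(2).
∫[0,2] (2*exp(t) - 2*exp(-t)) dt = -4 + 2*exp(-2) + 2*exp(2).
Total area = (-4 + 2*exp(-2) + 2*exp(2)) + (-4 + 2*exp(-2) + 2*exp(2)) = -8 + 4*exp(-2) + 4*exp(2).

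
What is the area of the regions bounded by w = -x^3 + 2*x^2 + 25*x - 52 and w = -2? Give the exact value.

Set the curves equal: -x^3 + 2*x^2 + 25*x - 52 = -2, so -x^3 + 2*x^2 + 25*x - 50 = 0, which factors as -(x - 5)*(x - 2)*(x + 5) = 0. The curves meet at x = -5, 2, 5.
On [-5, 2], w = -2 is on top; that piece has area ∫[-5,2] (-(-x^3 + 2*x^2 + 25*x - 50)) dx = 4459/12.
On [2, 5], w = -x^3 + 2*x^2 + 25*x - 52 is on top; that piece has area ∫[2,5] (-x^3 + 2*x^2 + 25*x - 50) dx = 153/4.
Total enclosed area = 4459/12 + 153/4 = 2459/6.

2459/6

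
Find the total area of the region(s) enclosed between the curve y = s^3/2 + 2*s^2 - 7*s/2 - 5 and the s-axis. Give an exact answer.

937/24

The curve meets the s-axis where s^3/2 + 2*s^2 - 7*s/2 - 5 = 0, i.e. (s - 2)*(s + 1)*(s + 5)/2 = 0, at s = -5, -1, 2.
On [-5, -1] the curve lies above the axis; ∫[-5,-1] (s^3/2 + 2*s^2 - 7*s/2 - 5) ds = 80/3, giving area 80/3.
On [-1, 2] the curve lies below the axis; ∫[-1,2] (s^3/2 + 2*s^2 - 7*s/2 - 5) ds = -99/8, giving area 99/8.
Total area = 80/3 + 99/8 = 937/24.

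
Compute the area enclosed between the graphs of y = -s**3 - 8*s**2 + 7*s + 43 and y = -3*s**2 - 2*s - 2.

568/3

Set the curves equal: -s**3 - 8*s**2 + 7*s + 43 = -3*s**2 - 2*s - 2, so -s**3 - 5*s**2 + 9*s + 45 = 0, which factors as -(s - 3)*(s + 3)*(s + 5) = 0. The curves meet at s = -5, -3, 3.
On [-5, -3], y = -3*s**2 - 2*s - 2 is on top; that piece has area ∫[-5,-3] (-(-s**3 - 5*s**2 + 9*s + 45)) ds = 28/3.
On [-3, 3], y = -s**3 - 8*s**2 + 7*s + 43 is on top; that piece has area ∫[-3,3] (-s**3 - 5*s**2 + 9*s + 45) ds = 180.
Total enclosed area = 28/3 + 180 = 568/3.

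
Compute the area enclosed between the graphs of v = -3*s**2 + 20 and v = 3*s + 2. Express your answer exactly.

Set the curves equal: -3*s**2 + 20 = 3*s + 2, so -3*s**2 - 3*s + 18 = 0, which factors as -3*(s - 2)*(s + 3) = 0. The curves meet at s = -3, 2.
On [-3, 2], v = -3*s**2 + 20 is on top; that piece has area ∫[-3,2] (-3*s**2 - 3*s + 18) ds = 125/2.

125/2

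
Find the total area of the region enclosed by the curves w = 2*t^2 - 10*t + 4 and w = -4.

9

Set the curves equal: 2*t^2 - 10*t + 4 = -4, so 2*t^2 - 10*t + 8 = 0, which factors as 2*(t - 4)*(t - 1) = 0. The curves meet at t = 1, 4.
On [1, 4], w = -4 is on top; that piece has area ∫[1,4] (-(2*t^2 - 10*t + 8)) dt = 9.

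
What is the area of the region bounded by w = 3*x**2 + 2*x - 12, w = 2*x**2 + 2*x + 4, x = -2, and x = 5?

229/3

The difference (3*x**2 + 2*x - 12) - (2*x**2 + 2*x + 4) = x**2 - 16 changes sign at x = 4 inside [-2, 5], so split the integral there.
∫[-2,4] (x**2 - 16) dx = -72; the area of that piece is 72.
∫[4,5] (x**2 - 16) dx = 13/3.
Total area = 72 + 13/3 = 229/3.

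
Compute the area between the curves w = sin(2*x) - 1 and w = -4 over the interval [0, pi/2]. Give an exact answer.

On [0, pi/2], (sin(2*x) - 1) - (-4) = sin(2*x) + 3 is ≥ 0 throughout, so the area is a single integral of |sin(2*x) + 3|.
∫[0,pi/2] (sin(2*x) + 3) dx = 1 + 3*pi/2.

1 + 3*pi/2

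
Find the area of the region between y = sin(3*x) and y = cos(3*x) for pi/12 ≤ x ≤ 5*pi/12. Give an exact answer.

On [pi/12, 5*pi/12], (sin(3*x)) - (cos(3*x)) = sin(3*x) - cos(3*x) is ≥ 0 throughout, so the area is a single integral of |sin(3*x) - cos(3*x)|.
∫[pi/12,5*pi/12] (sin(3*x) - cos(3*x)) dx = 2*sqrt(2)/3.

2*sqrt(2)/3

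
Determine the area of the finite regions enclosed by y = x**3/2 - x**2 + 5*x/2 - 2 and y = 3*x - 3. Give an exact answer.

37/24

Set the curves equal: x**3/2 - x**2 + 5*x/2 - 2 = 3*x - 3, so x**3/2 - x**2 - x/2 + 1 = 0, which factors as (x - 2)*(x - 1)*(x + 1)/2 = 0. The curves meet at x = -1, 1, 2.
On [-1, 1], y = x**3/2 - x**2 + 5*x/2 - 2 is on top; that piece has area ∫[-1,1] (x**3/2 - x**2 - x/2 + 1) dx = 4/3.
On [1, 2], y = 3*x - 3 is on top; that piece has area ∫[1,2] (-(x**3/2 - x**2 - x/2 + 1)) dx = 5/24.
Total enclosed area = 4/3 + 5/24 = 37/24.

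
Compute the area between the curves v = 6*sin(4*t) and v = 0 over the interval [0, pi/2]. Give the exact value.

6

The difference (6*sin(4*t)) - (0) = 6*sin(4*t) changes sign at t = pi/4 inside [0, pi/2], so split the integral there.
∫[0,pi/4] (6*sin(4*t)) dt = 3.
∫[pi/4,pi/2] (6*sin(4*t)) dt = -3; the area of that piece is 3.
Total area = 3 + 3 = 6.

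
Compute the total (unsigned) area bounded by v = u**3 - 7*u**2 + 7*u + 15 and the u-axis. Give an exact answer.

The curve meets the u-axis where u**3 - 7*u**2 + 7*u + 15 = 0, i.e. (u - 5)*(u - 3)*(u + 1) = 0, at u = -1, 3, 5.
On [-1, 3] the curve lies above the axis; ∫[-1,3] (u**3 - 7*u**2 + 7*u + 15) du = 128/3, giving area 128/3.
On [3, 5] the curve lies below the axis; ∫[3,5] (u**3 - 7*u**2 + 7*u + 15) du = -20/3, giving area 20/3.
Total area = 128/3 + 20/3 = 148/3.

148/3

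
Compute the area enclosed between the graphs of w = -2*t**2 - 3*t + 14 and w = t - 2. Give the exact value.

Set the curves equal: -2*t**2 - 3*t + 14 = t - 2, so -2*t**2 - 4*t + 16 = 0, which factors as -2*(t - 2)*(t + 4) = 0. The curves meet at t = -4, 2.
On [-4, 2], w = -2*t**2 - 3*t + 14 is on top; that piece has area ∫[-4,2] (-2*t**2 - 4*t + 16) dt = 72.

72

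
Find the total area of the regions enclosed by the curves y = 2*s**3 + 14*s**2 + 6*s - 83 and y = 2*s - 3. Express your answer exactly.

Set the curves equal: 2*s**3 + 14*s**2 + 6*s - 83 = 2*s - 3, so 2*s**3 + 14*s**2 + 4*s - 80 = 0, which factors as 2*(s - 2)*(s + 4)*(s + 5) = 0. The curves meet at s = -5, -4, 2.
On [-5, -4], y = 2*s**3 + 14*s**2 + 6*s - 83 is on top; that piece has area ∫[-5,-4] (2*s**3 + 14*s**2 + 4*s - 80) ds = 13/6.
On [-4, 2], y = 2*s - 3 is on top; that piece has area ∫[-4,2] (-(2*s**3 + 14*s**2 + 4*s - 80)) ds = 288.
Total enclosed area = 13/6 + 288 = 1741/6.

1741/6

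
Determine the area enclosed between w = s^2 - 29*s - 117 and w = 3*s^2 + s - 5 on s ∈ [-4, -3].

95/3

On [-4, -3], (s^2 - 29*s - 117) - (3*s^2 + s - 5) = -2*s^2 - 30*s - 112 is ≤ 0 throughout, so the area is a single integral of |-2*s^2 - 30*s - 112|.
∫[-4,-3] (-2*s^2 - 30*s - 112) ds = -95/3; the area of that piece is 95/3.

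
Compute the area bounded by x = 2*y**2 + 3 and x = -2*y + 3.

1/3

Both boundary curves give x as a function of y, so integrate with respect to y. Setting them equal: 2*y**2 + 2*y = 0, i.e. 2*y*(y + 1) = 0, so they meet at y = -1, 0.
For y in [-1, 0], x = 2*y**2 + 3 is on the left; area = ∫[-1,0] (-(2*y**2 + 2*y)) dy = 1/3.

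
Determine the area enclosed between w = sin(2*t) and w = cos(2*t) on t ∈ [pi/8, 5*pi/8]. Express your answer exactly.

sqrt(2)

On [pi/8, 5*pi/8], (sin(2*t)) - (cos(2*t)) = sin(2*t) - cos(2*t) is ≥ 0 throughout, so the area is a single integral of |sin(2*t) - cos(2*t)|.
∫[pi/8,5*pi/8] (sin(2*t) - cos(2*t)) dt = sqrt(2).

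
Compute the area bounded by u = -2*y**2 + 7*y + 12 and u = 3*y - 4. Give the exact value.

Both boundary curves give u as a function of y, so integrate with respect to y. Setting them equal: -2*y**2 + 4*y + 16 = 0, i.e. -2*(y - 4)*(y + 2) = 0, so they meet at y = -2, 4.
For y in [-2, 4], u = -2*y**2 + 7*y + 12 is on the right; area = ∫[-2,4] (-2*y**2 + 4*y + 16) dy = 72.

72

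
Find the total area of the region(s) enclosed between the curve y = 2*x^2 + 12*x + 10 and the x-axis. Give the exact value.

The curve meets the x-axis where 2*x^2 + 12*x + 10 = 0, i.e. 2*(x + 1)*(x + 5) = 0, at x = -5, -1.
On [-5, -1] the curve lies below the axis; ∫[-5,-1] (2*x^2 + 12*x + 10) dx = -64/3, giving area 64/3.

64/3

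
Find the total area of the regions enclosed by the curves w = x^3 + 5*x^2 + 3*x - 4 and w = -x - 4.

Set the curves equal: x^3 + 5*x^2 + 3*x - 4 = -x - 4, so x^3 + 5*x^2 + 4*x = 0, which factors as x*(x + 1)*(x + 4) = 0. The curves meet at x = -4, -1, 0.
On [-4, -1], w = x^3 + 5*x^2 + 3*x - 4 is on top; that piece has area ∫[-4,-1] (x^3 + 5*x^2 + 4*x) dx = 45/4.
On [-1, 0], w = -x - 4 is on top; that piece has area ∫[-1,0] (-(x^3 + 5*x^2 + 4*x)) dx = 7/12.
Total enclosed area = 45/4 + 7/12 = 71/6.

71/6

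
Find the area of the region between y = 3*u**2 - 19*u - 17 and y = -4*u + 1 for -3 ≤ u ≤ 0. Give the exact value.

119/2

The difference (3*u**2 - 19*u - 17) - (-4*u + 1) = 3*u**2 - 15*u - 18 changes sign at u = -1 inside [-3, 0], so split the integral there.
∫[-3,-1] (3*u**2 - 15*u - 18) du = 50.
∫[-1,0] (3*u**2 - 15*u - 18) du = -19/2; the area of that piece is 19/2.
Total area = 50 + 19/2 = 119/2.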